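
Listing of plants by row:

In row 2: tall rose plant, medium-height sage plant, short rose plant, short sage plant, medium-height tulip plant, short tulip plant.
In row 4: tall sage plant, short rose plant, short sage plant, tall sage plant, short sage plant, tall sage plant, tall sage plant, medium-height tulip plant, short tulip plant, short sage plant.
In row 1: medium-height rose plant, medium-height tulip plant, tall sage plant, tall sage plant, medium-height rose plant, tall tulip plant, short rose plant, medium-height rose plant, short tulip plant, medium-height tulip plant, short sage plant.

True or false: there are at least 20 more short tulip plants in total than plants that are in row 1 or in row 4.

|short tulip plants| = 3.
|plants in row 1 or in row 4| = 21.
The claim requires 3 − 21 = -18 ≥ 20, which does not hold.

False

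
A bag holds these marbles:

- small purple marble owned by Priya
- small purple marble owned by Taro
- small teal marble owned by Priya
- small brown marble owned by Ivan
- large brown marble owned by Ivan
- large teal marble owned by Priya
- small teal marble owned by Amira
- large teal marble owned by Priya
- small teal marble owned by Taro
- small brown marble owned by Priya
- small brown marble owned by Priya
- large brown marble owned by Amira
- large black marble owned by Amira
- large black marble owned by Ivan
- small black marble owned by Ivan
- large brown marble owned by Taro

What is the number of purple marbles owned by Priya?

1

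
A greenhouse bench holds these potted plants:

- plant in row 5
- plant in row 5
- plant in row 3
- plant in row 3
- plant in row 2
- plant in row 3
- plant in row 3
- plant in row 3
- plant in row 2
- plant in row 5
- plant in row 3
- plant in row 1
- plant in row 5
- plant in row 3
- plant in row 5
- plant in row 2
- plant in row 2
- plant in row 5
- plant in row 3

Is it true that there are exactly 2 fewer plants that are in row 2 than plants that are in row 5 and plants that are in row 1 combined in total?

False

|plants in row 2| = 4.
plants in row 5: 6; plants in row 1: 1; combined: 6 + 1 = 7.
The claim requires 7 − 4 (= 3) to equal 2, which does not hold.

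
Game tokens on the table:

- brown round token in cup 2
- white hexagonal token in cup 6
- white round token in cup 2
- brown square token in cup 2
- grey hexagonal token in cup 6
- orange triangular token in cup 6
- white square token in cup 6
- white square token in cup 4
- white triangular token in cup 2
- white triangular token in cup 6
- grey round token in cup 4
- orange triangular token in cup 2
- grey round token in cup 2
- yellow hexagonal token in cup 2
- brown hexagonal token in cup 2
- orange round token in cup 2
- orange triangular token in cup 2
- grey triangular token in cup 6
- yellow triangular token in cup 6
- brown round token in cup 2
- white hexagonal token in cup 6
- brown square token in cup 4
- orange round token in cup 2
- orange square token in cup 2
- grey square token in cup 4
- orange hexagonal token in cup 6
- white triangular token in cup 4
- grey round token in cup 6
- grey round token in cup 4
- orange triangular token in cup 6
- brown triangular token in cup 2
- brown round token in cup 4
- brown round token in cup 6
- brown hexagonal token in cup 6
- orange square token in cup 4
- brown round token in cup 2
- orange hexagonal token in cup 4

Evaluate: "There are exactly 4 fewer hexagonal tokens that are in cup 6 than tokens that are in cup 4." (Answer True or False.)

True

There are 5 hexagonal tokens in cup 6.
There are 9 tokens in cup 4.
The claim requires 9 − 5 (= 4) to equal 4, which holds.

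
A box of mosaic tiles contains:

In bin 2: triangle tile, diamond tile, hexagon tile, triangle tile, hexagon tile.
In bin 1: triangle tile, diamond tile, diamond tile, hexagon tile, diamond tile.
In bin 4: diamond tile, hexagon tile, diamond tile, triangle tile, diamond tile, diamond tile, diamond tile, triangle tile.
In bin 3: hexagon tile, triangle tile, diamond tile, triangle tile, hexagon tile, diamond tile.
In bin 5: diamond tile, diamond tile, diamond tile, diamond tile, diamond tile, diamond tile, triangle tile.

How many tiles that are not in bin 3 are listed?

Total tiles: 31; with the excluded value: 6; remaining 31 − 6 = 25.

25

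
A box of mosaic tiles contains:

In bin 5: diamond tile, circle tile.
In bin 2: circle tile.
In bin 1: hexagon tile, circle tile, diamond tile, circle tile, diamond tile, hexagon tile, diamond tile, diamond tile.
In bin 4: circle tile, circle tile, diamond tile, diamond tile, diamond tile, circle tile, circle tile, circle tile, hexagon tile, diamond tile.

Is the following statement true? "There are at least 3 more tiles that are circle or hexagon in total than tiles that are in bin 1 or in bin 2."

True

|tiles that are circle or hexagon| = 12.
|tiles in bin 1 or in bin 2| = 9.
The claim requires 12 − 9 = 3 ≥ 3, which holds.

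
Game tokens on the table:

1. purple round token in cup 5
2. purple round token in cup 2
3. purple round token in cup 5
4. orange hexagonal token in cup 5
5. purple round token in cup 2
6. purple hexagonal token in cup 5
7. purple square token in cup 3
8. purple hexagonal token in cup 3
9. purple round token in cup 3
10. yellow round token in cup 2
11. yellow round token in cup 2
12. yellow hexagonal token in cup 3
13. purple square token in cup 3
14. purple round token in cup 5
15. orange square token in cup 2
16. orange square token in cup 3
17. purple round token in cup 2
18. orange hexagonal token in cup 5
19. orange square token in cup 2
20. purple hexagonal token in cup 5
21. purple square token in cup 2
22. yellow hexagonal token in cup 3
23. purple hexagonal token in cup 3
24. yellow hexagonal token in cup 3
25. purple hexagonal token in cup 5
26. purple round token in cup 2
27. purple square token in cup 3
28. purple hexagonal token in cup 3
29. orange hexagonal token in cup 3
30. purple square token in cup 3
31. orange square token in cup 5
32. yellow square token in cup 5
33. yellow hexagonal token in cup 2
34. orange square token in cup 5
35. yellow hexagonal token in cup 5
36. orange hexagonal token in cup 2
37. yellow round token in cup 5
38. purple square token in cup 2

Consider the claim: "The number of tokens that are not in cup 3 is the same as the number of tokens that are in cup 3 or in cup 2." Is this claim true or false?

True

tokens that are not in cup 3: 25.
tokens in cup 3 or in cup 2: 25.
The claim requires 25 = 25, which holds.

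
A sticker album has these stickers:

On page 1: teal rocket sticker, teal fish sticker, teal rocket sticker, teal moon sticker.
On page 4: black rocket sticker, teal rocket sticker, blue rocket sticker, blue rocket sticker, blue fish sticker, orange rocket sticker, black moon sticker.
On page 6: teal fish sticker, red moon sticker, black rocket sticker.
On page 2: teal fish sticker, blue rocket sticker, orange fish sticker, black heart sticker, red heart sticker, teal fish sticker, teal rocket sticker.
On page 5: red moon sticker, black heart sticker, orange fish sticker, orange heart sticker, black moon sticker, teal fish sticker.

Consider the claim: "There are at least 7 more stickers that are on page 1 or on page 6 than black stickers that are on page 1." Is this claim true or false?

|stickers on page 1 or on page 6| = 7.
|black stickers on page 1| = 0.
The claim requires 7 − 0 = 7 ≥ 7, which holds.

True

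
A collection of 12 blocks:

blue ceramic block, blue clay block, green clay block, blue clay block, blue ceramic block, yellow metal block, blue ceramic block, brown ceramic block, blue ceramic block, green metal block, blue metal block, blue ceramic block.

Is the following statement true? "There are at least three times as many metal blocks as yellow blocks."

True

There are 3 metal blocks.
There is 1 yellow block.
The claim requires 3 ≥ 3 × 1 = 3, which holds.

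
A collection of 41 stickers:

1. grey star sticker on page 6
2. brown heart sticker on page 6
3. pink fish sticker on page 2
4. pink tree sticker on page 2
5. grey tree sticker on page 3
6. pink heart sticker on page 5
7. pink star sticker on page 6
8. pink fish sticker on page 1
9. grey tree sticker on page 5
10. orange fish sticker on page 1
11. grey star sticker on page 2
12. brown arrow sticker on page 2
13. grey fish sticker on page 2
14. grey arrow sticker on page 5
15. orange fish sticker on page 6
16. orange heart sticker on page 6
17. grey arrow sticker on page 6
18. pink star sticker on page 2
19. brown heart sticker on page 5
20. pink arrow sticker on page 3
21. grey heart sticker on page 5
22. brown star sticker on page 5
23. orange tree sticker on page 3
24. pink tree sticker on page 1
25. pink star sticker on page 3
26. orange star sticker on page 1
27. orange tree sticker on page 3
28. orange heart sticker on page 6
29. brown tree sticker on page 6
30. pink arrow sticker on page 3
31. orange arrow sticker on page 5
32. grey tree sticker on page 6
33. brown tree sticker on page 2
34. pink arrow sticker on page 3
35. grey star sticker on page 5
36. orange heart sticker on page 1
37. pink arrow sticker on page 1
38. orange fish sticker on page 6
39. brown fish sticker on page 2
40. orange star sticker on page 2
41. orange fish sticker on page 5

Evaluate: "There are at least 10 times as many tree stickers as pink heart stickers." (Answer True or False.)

False

|tree stickers| = 9.
|pink heart stickers| = 1.
The claim requires 9 ≥ 10 × 1 = 10, which does not hold.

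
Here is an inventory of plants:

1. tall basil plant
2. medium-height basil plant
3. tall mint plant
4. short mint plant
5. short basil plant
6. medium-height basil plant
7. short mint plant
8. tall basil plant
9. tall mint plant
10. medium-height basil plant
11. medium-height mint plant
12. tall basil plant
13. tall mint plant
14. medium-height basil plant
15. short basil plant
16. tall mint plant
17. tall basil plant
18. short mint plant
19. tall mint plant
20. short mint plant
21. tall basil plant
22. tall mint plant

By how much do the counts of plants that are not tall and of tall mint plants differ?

5

plants that are not tall: 11. tall mint plants: 6.
|11 − 6| = 11 − 6 = 5.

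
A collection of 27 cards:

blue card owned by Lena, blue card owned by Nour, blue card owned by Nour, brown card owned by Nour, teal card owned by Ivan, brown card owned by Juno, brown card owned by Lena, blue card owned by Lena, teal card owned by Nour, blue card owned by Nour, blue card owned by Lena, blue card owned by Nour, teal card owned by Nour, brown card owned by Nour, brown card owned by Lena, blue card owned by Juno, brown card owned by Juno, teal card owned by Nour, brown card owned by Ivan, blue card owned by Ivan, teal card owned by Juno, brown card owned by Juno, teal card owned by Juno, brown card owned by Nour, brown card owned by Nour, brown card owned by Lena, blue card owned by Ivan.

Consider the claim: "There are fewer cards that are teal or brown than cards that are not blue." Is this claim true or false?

False

|cards that are teal or brown| = 17.
|cards that are not blue| = 17.
The claim requires 17 < 17, which does not hold.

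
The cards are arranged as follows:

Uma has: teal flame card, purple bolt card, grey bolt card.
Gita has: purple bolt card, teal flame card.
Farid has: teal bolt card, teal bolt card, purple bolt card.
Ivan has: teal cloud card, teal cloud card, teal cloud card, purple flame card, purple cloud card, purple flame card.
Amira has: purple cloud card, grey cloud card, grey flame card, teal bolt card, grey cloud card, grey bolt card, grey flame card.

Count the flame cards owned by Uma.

1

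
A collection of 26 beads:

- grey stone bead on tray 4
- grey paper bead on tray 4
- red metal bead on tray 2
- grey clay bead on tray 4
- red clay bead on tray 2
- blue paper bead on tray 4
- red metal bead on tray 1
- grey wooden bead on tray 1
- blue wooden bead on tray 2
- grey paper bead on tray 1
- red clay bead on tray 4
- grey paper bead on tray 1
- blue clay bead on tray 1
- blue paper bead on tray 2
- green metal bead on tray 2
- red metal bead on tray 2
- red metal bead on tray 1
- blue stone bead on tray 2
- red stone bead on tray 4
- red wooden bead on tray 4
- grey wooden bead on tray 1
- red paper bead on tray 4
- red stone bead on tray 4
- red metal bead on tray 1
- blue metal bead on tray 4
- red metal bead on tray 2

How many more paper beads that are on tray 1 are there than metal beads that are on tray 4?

1

paper beads on tray 1: 2.
metal beads on tray 4: 1.
2 − 1 = 1.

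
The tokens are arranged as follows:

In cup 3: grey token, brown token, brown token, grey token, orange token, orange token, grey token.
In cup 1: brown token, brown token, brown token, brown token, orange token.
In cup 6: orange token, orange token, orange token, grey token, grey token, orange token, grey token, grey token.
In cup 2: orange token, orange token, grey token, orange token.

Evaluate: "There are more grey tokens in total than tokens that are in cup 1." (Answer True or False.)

True

There are 8 grey tokens.
There are 5 tokens in cup 1.
The claim requires 8 > 5, which holds.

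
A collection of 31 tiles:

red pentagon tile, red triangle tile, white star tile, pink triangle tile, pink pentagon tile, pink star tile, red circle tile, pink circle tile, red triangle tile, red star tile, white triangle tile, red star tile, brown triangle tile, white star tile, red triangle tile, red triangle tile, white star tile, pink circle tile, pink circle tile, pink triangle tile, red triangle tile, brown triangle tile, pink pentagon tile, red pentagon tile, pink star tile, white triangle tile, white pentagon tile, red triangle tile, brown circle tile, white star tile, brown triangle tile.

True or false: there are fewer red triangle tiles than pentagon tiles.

red triangle tiles: 6.
pentagon tiles: 5.
The claim requires 6 < 5, which does not hold.

False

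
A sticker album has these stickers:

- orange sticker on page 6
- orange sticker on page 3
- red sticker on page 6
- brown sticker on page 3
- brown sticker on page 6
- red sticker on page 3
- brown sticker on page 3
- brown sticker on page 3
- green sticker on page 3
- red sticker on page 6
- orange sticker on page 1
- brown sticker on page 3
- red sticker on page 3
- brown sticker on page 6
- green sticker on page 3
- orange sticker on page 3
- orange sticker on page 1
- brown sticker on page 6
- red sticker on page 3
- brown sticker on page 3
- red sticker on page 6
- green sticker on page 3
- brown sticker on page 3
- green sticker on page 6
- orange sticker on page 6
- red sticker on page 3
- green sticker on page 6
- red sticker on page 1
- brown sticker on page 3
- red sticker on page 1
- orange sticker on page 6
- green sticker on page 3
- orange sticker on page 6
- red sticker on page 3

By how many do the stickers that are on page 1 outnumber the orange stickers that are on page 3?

stickers on page 1: 4.
orange stickers on page 3: 2.
4 − 2 = 2.

2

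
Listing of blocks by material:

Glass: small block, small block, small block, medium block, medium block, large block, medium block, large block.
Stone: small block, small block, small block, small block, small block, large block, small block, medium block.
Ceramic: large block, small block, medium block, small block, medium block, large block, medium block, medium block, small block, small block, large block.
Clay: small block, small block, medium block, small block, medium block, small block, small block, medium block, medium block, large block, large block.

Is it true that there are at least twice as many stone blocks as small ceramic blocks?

True

|stone blocks| = 8.
|small ceramic blocks| = 4.
The claim requires 8 ≥ 2 × 4 = 8, which holds.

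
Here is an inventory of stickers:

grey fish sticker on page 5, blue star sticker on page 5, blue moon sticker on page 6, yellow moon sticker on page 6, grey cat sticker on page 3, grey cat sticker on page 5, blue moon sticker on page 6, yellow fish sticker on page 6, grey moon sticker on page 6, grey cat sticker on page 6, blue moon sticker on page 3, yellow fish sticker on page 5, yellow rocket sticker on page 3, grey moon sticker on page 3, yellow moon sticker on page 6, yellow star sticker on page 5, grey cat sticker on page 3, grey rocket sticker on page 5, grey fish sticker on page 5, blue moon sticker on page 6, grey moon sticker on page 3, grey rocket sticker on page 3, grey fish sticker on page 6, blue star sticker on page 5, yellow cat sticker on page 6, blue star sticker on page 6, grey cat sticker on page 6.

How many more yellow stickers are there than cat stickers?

1

yellow stickers: 7.
cat stickers: 6.
7 − 6 = 1.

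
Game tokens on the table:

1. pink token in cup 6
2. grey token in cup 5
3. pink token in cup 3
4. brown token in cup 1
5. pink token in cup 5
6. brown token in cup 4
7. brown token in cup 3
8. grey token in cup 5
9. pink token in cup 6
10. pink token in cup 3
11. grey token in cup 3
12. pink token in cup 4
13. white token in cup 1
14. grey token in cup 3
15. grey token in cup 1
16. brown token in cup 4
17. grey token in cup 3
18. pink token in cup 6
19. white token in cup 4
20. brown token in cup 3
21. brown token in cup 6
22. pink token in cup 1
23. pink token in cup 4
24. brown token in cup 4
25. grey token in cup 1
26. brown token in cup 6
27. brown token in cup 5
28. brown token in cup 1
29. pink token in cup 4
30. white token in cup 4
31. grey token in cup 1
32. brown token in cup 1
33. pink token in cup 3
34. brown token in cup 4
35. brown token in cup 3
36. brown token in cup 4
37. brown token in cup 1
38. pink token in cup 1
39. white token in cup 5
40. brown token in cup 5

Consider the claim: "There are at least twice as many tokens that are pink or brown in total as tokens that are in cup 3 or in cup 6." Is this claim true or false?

True

tokens that are pink or brown: 28.
tokens in cup 3 or in cup 6: 14.
The claim requires 28 ≥ 2 × 14 = 28, which holds.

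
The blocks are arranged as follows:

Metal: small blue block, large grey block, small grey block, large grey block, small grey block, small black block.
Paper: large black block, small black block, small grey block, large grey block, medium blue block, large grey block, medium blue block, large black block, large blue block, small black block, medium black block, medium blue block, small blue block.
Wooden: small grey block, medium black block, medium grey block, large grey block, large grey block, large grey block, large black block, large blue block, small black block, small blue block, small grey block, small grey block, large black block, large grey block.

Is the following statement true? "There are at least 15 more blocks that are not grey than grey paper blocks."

True

There are 18 blocks that are not grey.
There are 3 grey paper blocks.
The claim requires 18 − 3 = 15 ≥ 15, which holds.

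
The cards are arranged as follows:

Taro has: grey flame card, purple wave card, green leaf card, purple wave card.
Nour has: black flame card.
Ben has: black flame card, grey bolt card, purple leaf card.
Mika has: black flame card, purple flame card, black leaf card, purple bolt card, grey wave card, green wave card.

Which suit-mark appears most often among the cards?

flame

Counts by suit-mark: flame 5, wave 4, leaf 3, bolt 2.
The maximum is 5, held uniquely by flame.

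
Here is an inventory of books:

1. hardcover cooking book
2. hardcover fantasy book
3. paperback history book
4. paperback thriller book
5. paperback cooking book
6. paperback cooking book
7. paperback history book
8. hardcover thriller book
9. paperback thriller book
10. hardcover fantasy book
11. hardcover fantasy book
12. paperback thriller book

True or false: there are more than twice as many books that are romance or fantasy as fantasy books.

False

There are 3 books that are romance or fantasy.
There are 3 fantasy books.
The claim requires 3 > 2 × 3 = 6, which does not hold.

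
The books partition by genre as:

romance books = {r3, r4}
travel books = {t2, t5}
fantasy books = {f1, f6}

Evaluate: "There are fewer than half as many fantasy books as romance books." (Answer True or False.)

|fantasy books| = 2.
|romance books| = 2.
The claim requires 2 × 2 = 4 < 2, which does not hold.

False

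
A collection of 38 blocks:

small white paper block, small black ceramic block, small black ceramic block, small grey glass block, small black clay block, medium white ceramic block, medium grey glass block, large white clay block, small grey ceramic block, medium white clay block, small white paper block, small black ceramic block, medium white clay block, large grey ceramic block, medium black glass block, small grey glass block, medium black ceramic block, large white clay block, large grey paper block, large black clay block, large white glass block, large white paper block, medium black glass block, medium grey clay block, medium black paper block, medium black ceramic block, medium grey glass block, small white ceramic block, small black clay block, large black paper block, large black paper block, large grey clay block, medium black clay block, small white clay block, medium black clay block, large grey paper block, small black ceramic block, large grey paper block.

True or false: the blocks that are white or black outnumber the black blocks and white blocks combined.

False

|blocks that are white or black| = 27.
black blocks: 16; white blocks: 11; combined: 16 + 11 = 27.
The claim requires 27 > 27, which does not hold.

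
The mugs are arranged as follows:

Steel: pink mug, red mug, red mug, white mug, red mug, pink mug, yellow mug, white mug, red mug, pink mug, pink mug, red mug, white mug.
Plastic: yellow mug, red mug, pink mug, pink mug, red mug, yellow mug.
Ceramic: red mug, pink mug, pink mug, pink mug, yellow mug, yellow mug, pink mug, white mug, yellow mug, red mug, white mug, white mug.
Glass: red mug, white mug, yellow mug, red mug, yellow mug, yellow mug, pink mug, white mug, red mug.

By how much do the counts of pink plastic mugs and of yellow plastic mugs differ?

0

pink plastic mugs: 2. yellow plastic mugs: 2.
|2 − 2| = 2 − 2 = 0.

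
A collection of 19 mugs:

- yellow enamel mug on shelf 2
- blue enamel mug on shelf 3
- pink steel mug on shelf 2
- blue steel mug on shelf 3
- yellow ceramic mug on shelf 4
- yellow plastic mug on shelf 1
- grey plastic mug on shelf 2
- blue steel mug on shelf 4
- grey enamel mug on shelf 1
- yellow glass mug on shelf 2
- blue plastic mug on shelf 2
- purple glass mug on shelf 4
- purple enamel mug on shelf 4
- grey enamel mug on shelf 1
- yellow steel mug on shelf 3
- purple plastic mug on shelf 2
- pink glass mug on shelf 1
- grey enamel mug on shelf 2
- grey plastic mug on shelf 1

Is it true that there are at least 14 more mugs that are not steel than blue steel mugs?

mugs that are not steel: 15.
blue steel mugs: 2.
The claim requires 15 − 2 = 13 ≥ 14, which does not hold.

False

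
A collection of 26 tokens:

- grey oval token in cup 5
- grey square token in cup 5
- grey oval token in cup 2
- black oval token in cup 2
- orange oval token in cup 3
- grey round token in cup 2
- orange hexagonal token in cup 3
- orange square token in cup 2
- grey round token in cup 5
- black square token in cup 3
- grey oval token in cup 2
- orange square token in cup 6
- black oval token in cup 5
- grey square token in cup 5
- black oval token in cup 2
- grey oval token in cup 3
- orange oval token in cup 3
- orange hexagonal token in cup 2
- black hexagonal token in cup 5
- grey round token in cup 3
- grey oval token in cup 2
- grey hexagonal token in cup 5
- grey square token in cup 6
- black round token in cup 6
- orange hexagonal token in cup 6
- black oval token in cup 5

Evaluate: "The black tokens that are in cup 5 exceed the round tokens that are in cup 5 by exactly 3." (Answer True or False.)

False

|black tokens in cup 5| = 3.
|round tokens in cup 5| = 1.
The claim requires 3 − 1 (= 2) to equal 3, which does not hold.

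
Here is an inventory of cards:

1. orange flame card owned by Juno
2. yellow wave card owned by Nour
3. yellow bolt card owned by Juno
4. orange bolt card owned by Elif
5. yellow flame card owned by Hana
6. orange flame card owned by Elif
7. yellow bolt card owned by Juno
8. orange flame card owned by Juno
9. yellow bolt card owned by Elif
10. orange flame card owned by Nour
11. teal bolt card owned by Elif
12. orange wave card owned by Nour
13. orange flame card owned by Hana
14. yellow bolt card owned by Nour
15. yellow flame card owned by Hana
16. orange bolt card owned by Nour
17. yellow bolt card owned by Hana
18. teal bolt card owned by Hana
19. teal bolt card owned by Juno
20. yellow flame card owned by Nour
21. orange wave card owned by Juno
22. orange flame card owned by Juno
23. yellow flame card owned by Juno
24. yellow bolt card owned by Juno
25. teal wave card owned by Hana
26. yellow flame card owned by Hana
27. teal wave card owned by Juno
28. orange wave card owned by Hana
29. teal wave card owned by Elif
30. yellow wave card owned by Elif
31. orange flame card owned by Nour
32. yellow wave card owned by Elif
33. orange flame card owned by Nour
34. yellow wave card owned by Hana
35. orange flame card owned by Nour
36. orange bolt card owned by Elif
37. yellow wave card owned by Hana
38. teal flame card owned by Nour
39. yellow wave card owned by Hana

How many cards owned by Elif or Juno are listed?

18

Elif: 8; Juno: 10; together 8 + 10 = 18.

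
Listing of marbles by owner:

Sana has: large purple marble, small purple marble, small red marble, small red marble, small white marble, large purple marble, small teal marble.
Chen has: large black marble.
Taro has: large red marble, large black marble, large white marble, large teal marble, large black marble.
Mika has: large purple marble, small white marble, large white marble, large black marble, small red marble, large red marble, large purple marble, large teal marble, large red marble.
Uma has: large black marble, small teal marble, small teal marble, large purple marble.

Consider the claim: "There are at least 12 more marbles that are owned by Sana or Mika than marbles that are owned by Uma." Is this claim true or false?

Count of marbles owned by Sana or Mika: 16.
Count of marbles owned by Uma: 4.
The claim requires 16 − 4 = 12 ≥ 12, which holds.

True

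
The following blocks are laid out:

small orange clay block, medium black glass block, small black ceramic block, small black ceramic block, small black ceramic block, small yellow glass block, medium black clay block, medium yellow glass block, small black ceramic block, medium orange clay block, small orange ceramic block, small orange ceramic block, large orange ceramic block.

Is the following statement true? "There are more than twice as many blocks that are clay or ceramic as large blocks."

|blocks that are clay or ceramic| = 10.
|large blocks| = 1.
The claim requires 10 > 2 × 1 = 2, which holds.

True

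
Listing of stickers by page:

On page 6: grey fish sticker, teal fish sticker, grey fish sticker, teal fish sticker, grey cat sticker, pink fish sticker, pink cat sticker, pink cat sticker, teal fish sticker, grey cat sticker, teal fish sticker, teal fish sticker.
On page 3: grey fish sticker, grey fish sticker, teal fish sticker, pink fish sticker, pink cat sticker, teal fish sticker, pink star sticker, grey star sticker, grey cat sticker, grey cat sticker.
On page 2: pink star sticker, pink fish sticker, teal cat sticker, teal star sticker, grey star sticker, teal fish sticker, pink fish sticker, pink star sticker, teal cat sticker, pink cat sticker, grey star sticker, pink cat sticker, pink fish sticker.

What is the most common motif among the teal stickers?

Counts by motif (restricted to teal stickers): fish 8, cat 2, star 1.
The maximum is 8, held uniquely by fish.

fish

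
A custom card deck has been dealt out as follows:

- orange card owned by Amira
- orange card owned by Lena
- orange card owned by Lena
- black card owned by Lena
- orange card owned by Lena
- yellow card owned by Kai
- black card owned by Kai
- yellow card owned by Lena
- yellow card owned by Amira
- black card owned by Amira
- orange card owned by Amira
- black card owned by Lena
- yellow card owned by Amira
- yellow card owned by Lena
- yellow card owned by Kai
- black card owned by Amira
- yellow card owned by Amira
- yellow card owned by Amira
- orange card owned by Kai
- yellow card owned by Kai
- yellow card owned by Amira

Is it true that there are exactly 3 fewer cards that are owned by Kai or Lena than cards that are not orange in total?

Count of cards owned by Kai or Lena: 12.
There are 15 cards that are not orange.
The claim requires 15 − 12 (= 3) to equal 3, which holds.

True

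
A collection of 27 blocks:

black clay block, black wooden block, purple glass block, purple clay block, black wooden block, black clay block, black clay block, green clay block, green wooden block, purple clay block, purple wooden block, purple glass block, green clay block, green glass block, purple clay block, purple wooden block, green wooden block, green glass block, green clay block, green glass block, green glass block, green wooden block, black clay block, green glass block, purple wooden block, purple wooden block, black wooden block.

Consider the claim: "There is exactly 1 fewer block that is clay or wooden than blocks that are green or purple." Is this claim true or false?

There are 20 blocks that are clay or wooden.
There are 20 blocks that are green or purple.
The claim requires 20 − 20 (= 0) to equal 1, which does not hold.

False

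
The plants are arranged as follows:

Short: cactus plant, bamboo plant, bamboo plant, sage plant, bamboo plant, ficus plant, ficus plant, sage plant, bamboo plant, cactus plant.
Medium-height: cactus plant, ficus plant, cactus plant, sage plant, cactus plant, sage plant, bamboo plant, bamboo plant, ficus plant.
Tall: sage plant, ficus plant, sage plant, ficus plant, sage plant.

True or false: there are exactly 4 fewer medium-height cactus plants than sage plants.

medium-height cactus plants: 3.
sage plants: 7.
The claim requires 7 − 3 (= 4) to equal 4, which holds.

True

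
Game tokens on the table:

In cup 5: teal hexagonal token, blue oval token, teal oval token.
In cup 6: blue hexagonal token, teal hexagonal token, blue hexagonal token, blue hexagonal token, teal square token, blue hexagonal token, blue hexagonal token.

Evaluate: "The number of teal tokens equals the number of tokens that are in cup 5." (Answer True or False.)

teal tokens: 4.
tokens in cup 5: 3.
The claim requires 4 = 3, which does not hold.

False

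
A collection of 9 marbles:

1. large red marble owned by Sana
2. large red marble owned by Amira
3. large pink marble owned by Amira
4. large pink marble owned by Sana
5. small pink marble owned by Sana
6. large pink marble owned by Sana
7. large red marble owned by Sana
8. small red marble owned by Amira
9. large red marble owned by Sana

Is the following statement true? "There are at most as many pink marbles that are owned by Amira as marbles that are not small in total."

pink marbles owned by Amira: 1.
marbles that are not small: 7.
The claim requires 1 ≤ 7, which holds.

True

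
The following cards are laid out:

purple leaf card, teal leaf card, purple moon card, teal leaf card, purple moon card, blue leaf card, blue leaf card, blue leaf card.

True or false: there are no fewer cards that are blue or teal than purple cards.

True

There are 5 cards that are blue or teal.
There are 3 purple cards.
The claim requires 5 ≥ 3, which holds.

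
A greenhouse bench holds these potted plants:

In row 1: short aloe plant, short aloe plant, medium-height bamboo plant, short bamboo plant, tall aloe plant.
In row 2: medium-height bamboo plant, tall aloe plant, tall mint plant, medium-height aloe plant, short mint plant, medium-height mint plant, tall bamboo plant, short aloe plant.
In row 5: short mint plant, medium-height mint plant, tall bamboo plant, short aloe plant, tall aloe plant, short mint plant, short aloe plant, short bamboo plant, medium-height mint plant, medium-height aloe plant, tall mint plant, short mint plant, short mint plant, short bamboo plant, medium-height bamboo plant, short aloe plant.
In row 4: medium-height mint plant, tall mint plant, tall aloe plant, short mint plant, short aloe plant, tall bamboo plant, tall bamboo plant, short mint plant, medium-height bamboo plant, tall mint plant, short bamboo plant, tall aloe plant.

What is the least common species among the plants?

Counts by species: mint 15, aloe 14, bamboo 12.
The minimum is 12, held uniquely by bamboo.

bamboo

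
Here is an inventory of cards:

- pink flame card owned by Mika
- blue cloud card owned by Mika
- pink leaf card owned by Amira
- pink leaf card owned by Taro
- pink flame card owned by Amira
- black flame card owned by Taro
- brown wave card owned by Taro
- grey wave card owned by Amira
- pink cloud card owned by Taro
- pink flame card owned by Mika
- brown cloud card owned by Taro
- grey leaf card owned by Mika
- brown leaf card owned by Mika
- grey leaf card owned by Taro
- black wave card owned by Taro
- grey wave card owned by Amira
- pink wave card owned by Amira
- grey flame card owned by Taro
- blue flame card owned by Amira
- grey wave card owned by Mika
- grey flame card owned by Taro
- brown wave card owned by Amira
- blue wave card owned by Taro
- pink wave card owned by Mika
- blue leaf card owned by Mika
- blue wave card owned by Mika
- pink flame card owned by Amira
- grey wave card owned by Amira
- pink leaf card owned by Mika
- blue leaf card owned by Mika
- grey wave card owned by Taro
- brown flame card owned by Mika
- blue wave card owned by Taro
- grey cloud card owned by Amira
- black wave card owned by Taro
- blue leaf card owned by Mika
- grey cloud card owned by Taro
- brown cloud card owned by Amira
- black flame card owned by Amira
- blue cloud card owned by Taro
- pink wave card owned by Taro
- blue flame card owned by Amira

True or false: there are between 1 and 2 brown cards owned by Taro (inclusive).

brown cards owned by Taro: 2.
The claim requires 1 ≤ 2 ≤ 2, which holds.

True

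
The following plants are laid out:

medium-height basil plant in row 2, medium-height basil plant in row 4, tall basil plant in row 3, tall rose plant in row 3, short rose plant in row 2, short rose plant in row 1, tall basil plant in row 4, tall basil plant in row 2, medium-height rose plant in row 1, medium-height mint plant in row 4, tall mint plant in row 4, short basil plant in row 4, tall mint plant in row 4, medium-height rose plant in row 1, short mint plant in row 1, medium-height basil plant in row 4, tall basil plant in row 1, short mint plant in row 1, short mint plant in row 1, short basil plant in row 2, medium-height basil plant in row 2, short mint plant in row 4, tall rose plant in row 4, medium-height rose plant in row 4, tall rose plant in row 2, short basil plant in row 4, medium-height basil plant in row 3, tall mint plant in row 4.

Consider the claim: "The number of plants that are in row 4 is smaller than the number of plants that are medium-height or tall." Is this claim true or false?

True

|plants in row 4| = 12.
|plants that are medium-height or tall| = 19.
The claim requires 12 < 19, which holds.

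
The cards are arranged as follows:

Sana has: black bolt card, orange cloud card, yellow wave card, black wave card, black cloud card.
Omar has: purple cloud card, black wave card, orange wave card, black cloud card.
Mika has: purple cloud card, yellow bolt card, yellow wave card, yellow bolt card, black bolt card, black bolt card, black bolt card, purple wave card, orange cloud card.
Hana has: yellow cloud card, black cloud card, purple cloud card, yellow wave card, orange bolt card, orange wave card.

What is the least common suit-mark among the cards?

bolt

Counts by suit-mark: cloud 9, wave 8, bolt 7.
The minimum is 7, held uniquely by bolt.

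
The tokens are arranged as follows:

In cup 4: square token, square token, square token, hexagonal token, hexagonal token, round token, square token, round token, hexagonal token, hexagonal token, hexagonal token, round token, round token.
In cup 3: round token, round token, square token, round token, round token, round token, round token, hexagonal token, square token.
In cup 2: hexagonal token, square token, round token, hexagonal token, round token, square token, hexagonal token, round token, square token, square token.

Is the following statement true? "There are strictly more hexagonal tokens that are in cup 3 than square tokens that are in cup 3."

False

|hexagonal tokens in cup 3| = 1.
|square tokens in cup 3| = 2.
The claim requires 1 > 2, which does not hold.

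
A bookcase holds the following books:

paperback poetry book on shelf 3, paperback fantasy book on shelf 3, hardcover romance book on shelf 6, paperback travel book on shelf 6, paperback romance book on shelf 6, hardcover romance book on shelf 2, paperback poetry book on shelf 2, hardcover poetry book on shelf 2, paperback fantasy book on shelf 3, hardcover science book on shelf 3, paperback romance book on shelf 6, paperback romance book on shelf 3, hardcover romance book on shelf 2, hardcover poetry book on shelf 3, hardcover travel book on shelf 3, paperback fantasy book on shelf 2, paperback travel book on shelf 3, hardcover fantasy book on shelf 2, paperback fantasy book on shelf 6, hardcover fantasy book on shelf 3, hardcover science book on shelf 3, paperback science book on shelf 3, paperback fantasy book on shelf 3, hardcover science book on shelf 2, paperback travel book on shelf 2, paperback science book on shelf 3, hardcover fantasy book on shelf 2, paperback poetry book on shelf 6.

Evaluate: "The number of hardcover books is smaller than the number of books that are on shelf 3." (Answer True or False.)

True

There are 12 hardcover books.
There are 13 books on shelf 3.
The claim requires 12 < 13, which holds.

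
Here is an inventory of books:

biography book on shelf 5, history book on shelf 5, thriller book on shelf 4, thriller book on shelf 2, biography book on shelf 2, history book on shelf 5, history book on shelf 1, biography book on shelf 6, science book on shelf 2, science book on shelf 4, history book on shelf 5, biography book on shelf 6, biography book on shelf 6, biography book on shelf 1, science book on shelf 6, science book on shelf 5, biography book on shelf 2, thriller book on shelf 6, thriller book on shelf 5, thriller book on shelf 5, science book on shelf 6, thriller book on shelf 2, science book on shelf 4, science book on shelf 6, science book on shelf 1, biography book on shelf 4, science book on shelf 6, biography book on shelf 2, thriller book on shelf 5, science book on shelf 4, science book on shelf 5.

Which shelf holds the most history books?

Counts by shelf (restricted to history books): shelf 5→3, shelf 1→1, shelf 4→0, shelf 6→0, shelf 2→0.
The maximum is 3, held uniquely by shelf 5.

shelf 5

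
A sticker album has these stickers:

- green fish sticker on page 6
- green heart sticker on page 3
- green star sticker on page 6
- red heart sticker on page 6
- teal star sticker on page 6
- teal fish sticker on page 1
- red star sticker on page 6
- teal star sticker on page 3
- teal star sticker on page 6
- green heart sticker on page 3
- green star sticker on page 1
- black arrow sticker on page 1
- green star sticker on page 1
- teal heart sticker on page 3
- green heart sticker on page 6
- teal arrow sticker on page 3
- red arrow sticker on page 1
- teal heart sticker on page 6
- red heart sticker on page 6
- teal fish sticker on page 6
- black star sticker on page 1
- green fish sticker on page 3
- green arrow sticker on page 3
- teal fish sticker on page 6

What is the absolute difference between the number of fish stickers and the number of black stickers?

fish stickers: 5. black stickers: 2.
|5 − 2| = 5 − 2 = 3.

3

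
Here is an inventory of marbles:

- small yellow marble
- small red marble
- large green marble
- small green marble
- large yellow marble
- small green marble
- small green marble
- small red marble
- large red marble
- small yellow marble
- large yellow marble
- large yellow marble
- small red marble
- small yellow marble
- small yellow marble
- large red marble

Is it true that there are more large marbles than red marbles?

There are 6 large marbles.
There are 5 red marbles.
The claim requires 6 > 5, which holds.

True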